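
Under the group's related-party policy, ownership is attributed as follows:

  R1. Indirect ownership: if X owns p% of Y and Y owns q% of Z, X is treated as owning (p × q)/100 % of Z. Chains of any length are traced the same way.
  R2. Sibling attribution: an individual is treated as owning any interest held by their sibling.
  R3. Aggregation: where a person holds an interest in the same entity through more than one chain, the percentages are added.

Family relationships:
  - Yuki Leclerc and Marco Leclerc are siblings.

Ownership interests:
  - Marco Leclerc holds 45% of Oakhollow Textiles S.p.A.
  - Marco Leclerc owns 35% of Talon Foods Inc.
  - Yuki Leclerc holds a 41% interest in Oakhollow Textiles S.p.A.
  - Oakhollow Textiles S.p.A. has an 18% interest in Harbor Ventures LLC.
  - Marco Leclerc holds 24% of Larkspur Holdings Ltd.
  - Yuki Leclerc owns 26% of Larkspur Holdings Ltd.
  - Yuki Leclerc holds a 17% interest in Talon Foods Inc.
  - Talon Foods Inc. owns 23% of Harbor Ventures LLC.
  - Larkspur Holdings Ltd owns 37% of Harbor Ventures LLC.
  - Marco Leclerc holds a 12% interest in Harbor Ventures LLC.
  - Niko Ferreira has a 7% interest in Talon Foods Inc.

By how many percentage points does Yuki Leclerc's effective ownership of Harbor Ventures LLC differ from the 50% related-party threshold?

By sibling attribution (R2), Yuki Leclerc is treated as also owning Marco Leclerc's interest in Larkspur Holdings Ltd, giving 26% + 24% = 50%.
By sibling attribution (R2), Yuki Leclerc is treated as also owning Marco Leclerc's interest in Oakhollow Textiles S.p.A, giving 41% + 45% = 86%.
By sibling attribution (R2), Yuki Leclerc is treated as also owning Marco Leclerc's interest in Talon Foods Inc, giving 17% + 35% = 52%.
By sibling attribution (R2), Yuki Leclerc is treated as owning Marco Leclerc's 12% interest in Harbor Ventures LLC.
Chain via Larkspur Holdings Ltd (R1): 50% × 37% = 18.5% of Harbor Ventures LLC.
Chain via Oakhollow Textiles S.p.A. (R1): 86% × 18% = 15.48% of Harbor Ventures LLC.
Chain via Talon Foods Inc. (R1): 52% × 23% = 11.96% of Harbor Ventures LLC.
Direct interest in Harbor Ventures LLC: 12%.
Aggregating (R3): 18.5% + 15.48% + 11.96% + 12% = 57.94%.
57.94% exceeds the 50% threshold by 7.94 percentage points.

7.94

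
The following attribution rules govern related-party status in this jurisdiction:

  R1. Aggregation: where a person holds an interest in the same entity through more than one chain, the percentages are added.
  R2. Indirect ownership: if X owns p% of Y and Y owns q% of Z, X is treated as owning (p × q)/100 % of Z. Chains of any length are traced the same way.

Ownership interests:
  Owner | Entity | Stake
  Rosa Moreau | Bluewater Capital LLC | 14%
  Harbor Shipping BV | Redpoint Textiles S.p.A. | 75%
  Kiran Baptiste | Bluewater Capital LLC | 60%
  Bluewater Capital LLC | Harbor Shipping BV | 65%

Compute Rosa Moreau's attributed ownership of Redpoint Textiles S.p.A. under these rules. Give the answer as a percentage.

Chain via Bluewater Capital LLC → Harbor Shipping BV (R2): 14% × 65% × 75% = 6.825% of Redpoint Textiles S.p.A.

6.825%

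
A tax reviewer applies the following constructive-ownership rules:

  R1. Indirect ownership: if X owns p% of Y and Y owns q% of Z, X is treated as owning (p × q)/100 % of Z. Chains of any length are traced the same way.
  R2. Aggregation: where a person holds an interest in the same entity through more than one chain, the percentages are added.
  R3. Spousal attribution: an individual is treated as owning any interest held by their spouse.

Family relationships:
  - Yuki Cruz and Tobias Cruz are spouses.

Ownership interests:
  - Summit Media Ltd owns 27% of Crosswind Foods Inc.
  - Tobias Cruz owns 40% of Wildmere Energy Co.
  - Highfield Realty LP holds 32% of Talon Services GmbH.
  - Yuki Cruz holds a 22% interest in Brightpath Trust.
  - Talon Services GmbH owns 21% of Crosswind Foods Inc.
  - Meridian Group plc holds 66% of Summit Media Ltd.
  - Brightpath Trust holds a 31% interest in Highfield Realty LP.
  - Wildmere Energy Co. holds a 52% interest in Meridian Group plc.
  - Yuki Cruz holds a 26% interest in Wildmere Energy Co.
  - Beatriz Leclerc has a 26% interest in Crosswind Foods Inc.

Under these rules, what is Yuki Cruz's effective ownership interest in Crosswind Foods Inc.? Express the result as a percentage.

6.574128%

By spousal attribution (R3), Yuki Cruz is treated as also owning Tobias Cruz's interest in Wildmere Energy Co, giving 26% + 40% = 66%.
Chain via Brightpath Trust → Highfield Realty LP → Talon Services GmbH (R1): 22% × 31% × 32% × 21% = 0.458304% of Crosswind Foods Inc.
Chain via Wildmere Energy Co. → Meridian Group plc → Summit Media Ltd (R1): 66% × 52% × 66% × 27% = 6.115824% of Crosswind Foods Inc.
Aggregating (R2): 0.458304% + 6.115824% = 6.574128%.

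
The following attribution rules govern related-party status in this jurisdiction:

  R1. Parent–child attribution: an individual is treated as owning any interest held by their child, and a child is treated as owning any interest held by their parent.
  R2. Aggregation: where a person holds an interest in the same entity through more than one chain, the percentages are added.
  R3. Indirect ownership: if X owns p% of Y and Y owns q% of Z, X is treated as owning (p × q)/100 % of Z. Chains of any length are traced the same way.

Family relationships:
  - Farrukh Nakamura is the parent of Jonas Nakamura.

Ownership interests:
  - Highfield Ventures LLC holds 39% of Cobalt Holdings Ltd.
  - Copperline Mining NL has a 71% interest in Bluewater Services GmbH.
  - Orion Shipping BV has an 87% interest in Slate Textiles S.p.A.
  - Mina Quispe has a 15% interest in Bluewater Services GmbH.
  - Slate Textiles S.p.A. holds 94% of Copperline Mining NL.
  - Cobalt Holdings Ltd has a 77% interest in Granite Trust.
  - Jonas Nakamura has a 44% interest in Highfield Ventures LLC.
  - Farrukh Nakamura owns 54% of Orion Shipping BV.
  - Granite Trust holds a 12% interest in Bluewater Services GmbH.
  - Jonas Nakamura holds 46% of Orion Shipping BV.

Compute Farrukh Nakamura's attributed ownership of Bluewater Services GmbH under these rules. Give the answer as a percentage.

By parent–child attribution (R1), Farrukh Nakamura is treated as also owning Jonas Nakamura's interest in Orion Shipping BV, giving 54% + 46% = 100%.
By parent–child attribution (R1), Farrukh Nakamura is treated as owning Jonas Nakamura's 44% interest in Highfield Ventures LLC.
Chain via Orion Shipping BV → Slate Textiles S.p.A. → Copperline Mining NL (R3): 100% × 87% × 94% × 71% = 58.0638% of Bluewater Services GmbH.
Chain via Highfield Ventures LLC → Cobalt Holdings Ltd → Granite Trust (R3): 44% × 39% × 77% × 12% = 1.585584% of Bluewater Services GmbH.
Aggregating (R2): 58.0638% + 1.585584% = 59.649384%.

59.649384%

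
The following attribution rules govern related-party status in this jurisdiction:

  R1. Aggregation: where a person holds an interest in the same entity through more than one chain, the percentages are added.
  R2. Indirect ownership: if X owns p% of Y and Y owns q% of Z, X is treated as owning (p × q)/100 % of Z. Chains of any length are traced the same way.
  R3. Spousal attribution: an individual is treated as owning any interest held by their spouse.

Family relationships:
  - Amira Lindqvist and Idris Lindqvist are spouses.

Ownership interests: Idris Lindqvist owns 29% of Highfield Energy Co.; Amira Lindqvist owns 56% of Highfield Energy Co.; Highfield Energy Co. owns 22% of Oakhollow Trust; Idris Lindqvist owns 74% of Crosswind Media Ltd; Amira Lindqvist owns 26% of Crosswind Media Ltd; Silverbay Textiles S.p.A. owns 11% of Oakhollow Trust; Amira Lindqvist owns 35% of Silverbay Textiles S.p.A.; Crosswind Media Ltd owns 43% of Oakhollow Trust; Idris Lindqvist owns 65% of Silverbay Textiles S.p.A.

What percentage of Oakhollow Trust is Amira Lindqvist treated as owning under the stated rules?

By spousal attribution (R3), Amira Lindqvist is treated as also owning Idris Lindqvist's interest in Crosswind Media Ltd, giving 26% + 74% = 100%.
By spousal attribution (R3), Amira Lindqvist is treated as also owning Idris Lindqvist's interest in Silverbay Textiles S.p.A, giving 35% + 65% = 100%.
By spousal attribution (R3), Amira Lindqvist is treated as also owning Idris Lindqvist's interest in Highfield Energy Co, giving 56% + 29% = 85%.
Chain via Crosswind Media Ltd (R2): 100% × 43% = 43% of Oakhollow Trust.
Chain via Silverbay Textiles S.p.A. (R2): 100% × 11% = 11% of Oakhollow Trust.
Chain via Highfield Energy Co. (R2): 85% × 22% = 18.7% of Oakhollow Trust.
Aggregating (R1): 43% + 11% + 18.7% = 72.7%.

72.7%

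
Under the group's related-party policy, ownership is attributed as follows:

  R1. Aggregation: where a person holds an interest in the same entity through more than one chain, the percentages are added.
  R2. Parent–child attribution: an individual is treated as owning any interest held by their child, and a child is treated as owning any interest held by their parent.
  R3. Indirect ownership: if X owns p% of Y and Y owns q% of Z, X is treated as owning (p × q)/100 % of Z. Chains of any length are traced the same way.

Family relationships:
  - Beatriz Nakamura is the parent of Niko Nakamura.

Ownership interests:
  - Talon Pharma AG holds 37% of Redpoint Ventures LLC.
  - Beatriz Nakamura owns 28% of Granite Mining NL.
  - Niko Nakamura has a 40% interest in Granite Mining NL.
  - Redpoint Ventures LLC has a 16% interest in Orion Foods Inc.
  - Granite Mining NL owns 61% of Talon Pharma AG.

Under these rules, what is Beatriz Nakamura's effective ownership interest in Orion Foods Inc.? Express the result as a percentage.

2.455616%

By parent–child attribution (R2), Beatriz Nakamura is treated as also owning Niko Nakamura's interest in Granite Mining NL, giving 28% + 40% = 68%.
Chain via Granite Mining NL → Talon Pharma AG → Redpoint Ventures LLC (R3): 68% × 61% × 37% × 16% = 2.455616% of Orion Foods Inc.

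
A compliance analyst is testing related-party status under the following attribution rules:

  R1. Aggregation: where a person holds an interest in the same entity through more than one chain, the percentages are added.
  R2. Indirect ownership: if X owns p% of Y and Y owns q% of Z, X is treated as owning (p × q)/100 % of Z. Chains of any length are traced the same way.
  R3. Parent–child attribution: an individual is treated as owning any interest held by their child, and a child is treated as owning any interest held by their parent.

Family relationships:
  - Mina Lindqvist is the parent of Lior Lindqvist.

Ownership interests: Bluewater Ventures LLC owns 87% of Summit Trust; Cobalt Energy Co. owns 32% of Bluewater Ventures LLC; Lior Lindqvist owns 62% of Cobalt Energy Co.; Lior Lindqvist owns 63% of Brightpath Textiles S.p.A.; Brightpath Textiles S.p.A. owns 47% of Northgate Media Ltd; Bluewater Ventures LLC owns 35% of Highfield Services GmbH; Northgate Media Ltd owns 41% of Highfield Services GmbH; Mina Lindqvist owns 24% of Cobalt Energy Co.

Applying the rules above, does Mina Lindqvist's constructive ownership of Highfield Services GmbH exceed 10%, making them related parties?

Yes

By parent–child attribution (R3), Mina Lindqvist is treated as also owning Lior Lindqvist's interest in Cobalt Energy Co, giving 24% + 62% = 86%.
By parent–child attribution (R3), Mina Lindqvist is treated as owning Lior Lindqvist's 63% interest in Brightpath Textiles S.p.A.
Chain via Cobalt Energy Co. → Bluewater Ventures LLC (R2): 86% × 32% × 35% = 9.632% of Highfield Services GmbH.
Chain via Brightpath Textiles S.p.A. → Northgate Media Ltd (R2): 63% × 47% × 41% = 12.1401% of Highfield Services GmbH.
Aggregating (R1): 9.632% + 12.1401% = 21.7721%.
21.7721% exceeds the 10% threshold, so Mina is a related party to Highfield Services GmbH.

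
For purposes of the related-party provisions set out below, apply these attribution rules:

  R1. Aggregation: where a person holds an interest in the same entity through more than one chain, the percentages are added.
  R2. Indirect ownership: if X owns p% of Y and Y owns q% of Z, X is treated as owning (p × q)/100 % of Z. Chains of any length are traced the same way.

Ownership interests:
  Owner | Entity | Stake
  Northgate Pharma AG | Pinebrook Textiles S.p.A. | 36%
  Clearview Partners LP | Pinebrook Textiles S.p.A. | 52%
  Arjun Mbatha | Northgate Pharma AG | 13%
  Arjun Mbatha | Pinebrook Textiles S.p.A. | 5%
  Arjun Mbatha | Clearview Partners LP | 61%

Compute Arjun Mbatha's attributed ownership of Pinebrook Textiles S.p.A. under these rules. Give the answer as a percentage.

41.4%

Chain via Clearview Partners LP (R2): 61% × 52% = 31.72% of Pinebrook Textiles S.p.A.
Chain via Northgate Pharma AG (R2): 13% × 36% = 4.68% of Pinebrook Textiles S.p.A.
Direct interest in Pinebrook Textiles S.p.A: 5%.
Aggregating (R1): 31.72% + 4.68% + 5% = 41.4%.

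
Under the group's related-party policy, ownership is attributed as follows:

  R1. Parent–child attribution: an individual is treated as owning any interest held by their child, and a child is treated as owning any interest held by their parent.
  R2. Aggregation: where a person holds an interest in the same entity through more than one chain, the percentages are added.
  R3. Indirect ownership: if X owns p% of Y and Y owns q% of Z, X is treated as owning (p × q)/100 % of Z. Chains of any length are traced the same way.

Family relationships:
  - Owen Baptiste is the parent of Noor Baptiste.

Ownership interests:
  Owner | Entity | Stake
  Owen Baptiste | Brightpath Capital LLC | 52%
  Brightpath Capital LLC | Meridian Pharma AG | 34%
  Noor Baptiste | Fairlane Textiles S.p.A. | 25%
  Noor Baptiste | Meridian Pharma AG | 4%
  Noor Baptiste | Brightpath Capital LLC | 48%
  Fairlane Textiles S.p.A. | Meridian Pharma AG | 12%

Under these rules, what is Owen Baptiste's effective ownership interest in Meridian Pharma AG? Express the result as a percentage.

By parent–child attribution (R1), Owen Baptiste is treated as also owning Noor Baptiste's interest in Brightpath Capital LLC, giving 52% + 48% = 100%.
By parent–child attribution (R1), Owen Baptiste is treated as owning Noor Baptiste's 25% interest in Fairlane Textiles S.p.A.
By parent–child attribution (R1), Owen Baptiste is treated as owning Noor Baptiste's 4% interest in Meridian Pharma AG.
Chain via Brightpath Capital LLC (R3): 100% × 34% = 34% of Meridian Pharma AG.
Chain via Fairlane Textiles S.p.A. (R3): 25% × 12% = 3% of Meridian Pharma AG.
Direct interest in Meridian Pharma AG: 4%.
Aggregating (R2): 34% + 3% + 4% = 41%.

41%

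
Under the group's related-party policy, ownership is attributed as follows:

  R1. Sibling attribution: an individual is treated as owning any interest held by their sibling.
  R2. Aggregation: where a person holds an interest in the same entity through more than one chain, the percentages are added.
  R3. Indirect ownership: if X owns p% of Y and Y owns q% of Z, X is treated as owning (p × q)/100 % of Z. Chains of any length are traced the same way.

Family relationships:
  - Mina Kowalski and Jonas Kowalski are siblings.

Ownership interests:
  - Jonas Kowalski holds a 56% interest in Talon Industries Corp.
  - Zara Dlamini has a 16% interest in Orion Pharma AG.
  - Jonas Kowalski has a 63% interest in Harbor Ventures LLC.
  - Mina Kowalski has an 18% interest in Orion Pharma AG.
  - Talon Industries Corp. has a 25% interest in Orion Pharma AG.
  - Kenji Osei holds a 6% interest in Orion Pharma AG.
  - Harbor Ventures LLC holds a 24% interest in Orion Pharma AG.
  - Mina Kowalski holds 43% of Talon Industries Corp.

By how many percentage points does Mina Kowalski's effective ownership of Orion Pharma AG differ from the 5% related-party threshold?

52.87

By sibling attribution (R1), Mina Kowalski is treated as also owning Jonas Kowalski's interest in Talon Industries Corp, giving 43% + 56% = 99%.
By sibling attribution (R1), Mina Kowalski is treated as owning Jonas Kowalski's 63% interest in Harbor Ventures LLC.
Chain via Talon Industries Corp. (R3): 99% × 25% = 24.75% of Orion Pharma AG.
Direct interest in Orion Pharma AG: 18%.
Chain via Harbor Ventures LLC (R3): 63% × 24% = 15.12% of Orion Pharma AG.
Aggregating (R2): 24.75% + 18% + 15.12% = 57.87%.
57.87% exceeds the 5% threshold by 52.87 percentage points.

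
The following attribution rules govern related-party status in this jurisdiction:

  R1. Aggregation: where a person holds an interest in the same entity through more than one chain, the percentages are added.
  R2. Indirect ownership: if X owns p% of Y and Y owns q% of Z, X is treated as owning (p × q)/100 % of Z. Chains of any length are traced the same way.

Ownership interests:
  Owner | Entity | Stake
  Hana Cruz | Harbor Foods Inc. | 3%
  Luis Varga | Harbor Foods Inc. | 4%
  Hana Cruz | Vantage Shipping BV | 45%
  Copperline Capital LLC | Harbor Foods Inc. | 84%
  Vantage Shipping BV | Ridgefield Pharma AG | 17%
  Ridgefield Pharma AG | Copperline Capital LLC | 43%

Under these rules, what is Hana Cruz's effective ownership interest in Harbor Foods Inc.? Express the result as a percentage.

Chain via Vantage Shipping BV → Ridgefield Pharma AG → Copperline Capital LLC (R2): 45% × 17% × 43% × 84% = 2.76318% of Harbor Foods Inc.
Direct interest in Harbor Foods Inc: 3%.
Aggregating (R1): 2.76318% + 3% = 5.76318%.

5.76318%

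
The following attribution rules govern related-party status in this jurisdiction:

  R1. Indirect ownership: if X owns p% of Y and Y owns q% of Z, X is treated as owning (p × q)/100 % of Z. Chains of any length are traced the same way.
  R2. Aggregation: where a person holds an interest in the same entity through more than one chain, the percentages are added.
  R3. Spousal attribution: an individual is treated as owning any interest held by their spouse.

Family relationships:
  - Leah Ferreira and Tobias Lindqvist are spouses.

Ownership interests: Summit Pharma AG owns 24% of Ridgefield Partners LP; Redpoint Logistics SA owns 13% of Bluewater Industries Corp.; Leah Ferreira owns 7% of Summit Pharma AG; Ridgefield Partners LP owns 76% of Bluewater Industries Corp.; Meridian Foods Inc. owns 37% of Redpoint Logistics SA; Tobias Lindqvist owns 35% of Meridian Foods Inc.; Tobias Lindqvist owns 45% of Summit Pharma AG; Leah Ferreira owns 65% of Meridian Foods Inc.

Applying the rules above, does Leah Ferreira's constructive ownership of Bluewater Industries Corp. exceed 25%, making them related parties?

By spousal attribution (R3), Leah Ferreira is treated as also owning Tobias Lindqvist's interest in Meridian Foods Inc, giving 65% + 35% = 100%.
By spousal attribution (R3), Leah Ferreira is treated as also owning Tobias Lindqvist's interest in Summit Pharma AG, giving 7% + 45% = 52%.
Chain via Meridian Foods Inc. → Redpoint Logistics SA (R1): 100% × 37% × 13% = 4.81% of Bluewater Industries Corp.
Chain via Summit Pharma AG → Ridgefield Partners LP (R1): 52% × 24% × 76% = 9.4848% of Bluewater Industries Corp.
Aggregating (R2): 4.81% + 9.4848% = 14.2948%.
14.2948% does not exceed the 25% threshold, so Leah is not a related party to Bluewater Industries Corp.

No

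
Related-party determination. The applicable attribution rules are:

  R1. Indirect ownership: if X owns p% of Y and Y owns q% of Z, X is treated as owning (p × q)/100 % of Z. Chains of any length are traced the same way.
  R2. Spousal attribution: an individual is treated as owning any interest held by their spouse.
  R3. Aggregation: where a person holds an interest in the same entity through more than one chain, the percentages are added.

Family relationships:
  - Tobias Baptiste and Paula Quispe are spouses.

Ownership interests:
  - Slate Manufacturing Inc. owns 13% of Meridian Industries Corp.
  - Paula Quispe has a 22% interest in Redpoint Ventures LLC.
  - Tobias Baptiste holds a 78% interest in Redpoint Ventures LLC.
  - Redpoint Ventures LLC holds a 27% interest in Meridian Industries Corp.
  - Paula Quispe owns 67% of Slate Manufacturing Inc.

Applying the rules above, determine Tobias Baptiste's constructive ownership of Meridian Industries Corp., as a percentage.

35.71%

By spousal attribution (R2), Tobias Baptiste is treated as also owning Paula Quispe's interest in Redpoint Ventures LLC, giving 78% + 22% = 100%.
By spousal attribution (R2), Tobias Baptiste is treated as owning Paula Quispe's 67% interest in Slate Manufacturing Inc.
Chain via Redpoint Ventures LLC (R1): 100% × 27% = 27% of Meridian Industries Corp.
Chain via Slate Manufacturing Inc. (R1): 67% × 13% = 8.71% of Meridian Industries Corp.
Aggregating (R3): 27% + 8.71% = 35.71%.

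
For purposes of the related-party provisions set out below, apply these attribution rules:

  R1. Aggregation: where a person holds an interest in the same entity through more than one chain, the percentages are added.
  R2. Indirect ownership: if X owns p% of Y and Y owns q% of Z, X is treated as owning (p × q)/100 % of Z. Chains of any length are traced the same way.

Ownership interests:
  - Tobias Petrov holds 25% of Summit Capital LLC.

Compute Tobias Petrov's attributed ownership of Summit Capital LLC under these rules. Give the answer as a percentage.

25%

Direct interest in Summit Capital LLC: 25%.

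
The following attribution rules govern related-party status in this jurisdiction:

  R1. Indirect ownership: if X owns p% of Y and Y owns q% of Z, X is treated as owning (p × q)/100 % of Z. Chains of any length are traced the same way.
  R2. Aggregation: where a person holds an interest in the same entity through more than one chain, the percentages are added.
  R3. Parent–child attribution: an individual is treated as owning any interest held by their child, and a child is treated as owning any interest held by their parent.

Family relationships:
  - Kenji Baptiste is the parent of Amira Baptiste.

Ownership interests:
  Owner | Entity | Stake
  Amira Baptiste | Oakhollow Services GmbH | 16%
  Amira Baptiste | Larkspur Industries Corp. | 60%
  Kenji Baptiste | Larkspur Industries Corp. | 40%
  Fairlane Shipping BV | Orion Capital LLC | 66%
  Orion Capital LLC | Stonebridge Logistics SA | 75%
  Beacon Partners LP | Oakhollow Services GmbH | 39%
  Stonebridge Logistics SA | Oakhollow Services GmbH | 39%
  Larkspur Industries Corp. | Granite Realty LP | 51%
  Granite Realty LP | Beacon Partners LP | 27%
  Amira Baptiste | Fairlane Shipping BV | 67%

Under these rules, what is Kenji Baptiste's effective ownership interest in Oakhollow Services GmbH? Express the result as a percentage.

34.30465%

By parent–child attribution (R3), Kenji Baptiste is treated as also owning Amira Baptiste's interest in Larkspur Industries Corp, giving 40% + 60% = 100%.
By parent–child attribution (R3), Kenji Baptiste is treated as owning Amira Baptiste's 67% interest in Fairlane Shipping BV.
By parent–child attribution (R3), Kenji Baptiste is treated as owning Amira Baptiste's 16% interest in Oakhollow Services GmbH.
Chain via Larkspur Industries Corp. → Granite Realty LP → Beacon Partners LP (R1): 100% × 51% × 27% × 39% = 5.3703% of Oakhollow Services GmbH.
Chain via Fairlane Shipping BV → Orion Capital LLC → Stonebridge Logistics SA (R1): 67% × 66% × 75% × 39% = 12.93435% of Oakhollow Services GmbH.
Direct interest in Oakhollow Services GmbH: 16%.
Aggregating (R2): 5.3703% + 12.93435% + 16% = 34.30465%.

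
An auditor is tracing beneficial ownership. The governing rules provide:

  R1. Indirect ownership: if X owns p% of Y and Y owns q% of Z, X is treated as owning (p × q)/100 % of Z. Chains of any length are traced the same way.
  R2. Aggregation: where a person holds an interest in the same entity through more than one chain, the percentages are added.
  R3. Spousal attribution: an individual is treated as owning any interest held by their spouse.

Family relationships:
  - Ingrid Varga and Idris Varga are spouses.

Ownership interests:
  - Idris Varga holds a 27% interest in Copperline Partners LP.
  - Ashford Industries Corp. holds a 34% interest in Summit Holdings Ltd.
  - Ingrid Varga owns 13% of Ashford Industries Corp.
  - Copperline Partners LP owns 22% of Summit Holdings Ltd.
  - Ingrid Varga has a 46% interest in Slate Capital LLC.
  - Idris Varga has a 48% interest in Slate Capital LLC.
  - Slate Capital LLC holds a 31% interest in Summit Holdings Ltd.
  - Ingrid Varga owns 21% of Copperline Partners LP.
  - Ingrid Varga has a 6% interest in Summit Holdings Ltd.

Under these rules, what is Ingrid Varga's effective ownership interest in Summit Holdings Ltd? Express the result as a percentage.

By spousal attribution (R3), Ingrid Varga is treated as also owning Idris Varga's interest in Slate Capital LLC, giving 46% + 48% = 94%.
By spousal attribution (R3), Ingrid Varga is treated as also owning Idris Varga's interest in Copperline Partners LP, giving 21% + 27% = 48%.
Chain via Ashford Industries Corp. (R1): 13% × 34% = 4.42% of Summit Holdings Ltd.
Chain via Slate Capital LLC (R1): 94% × 31% = 29.14% of Summit Holdings Ltd.
Chain via Copperline Partners LP (R1): 48% × 22% = 10.56% of Summit Holdings Ltd.
Direct interest in Summit Holdings Ltd: 6%.
Aggregating (R2): 4.42% + 29.14% + 10.56% + 6% = 50.12%.

50.12%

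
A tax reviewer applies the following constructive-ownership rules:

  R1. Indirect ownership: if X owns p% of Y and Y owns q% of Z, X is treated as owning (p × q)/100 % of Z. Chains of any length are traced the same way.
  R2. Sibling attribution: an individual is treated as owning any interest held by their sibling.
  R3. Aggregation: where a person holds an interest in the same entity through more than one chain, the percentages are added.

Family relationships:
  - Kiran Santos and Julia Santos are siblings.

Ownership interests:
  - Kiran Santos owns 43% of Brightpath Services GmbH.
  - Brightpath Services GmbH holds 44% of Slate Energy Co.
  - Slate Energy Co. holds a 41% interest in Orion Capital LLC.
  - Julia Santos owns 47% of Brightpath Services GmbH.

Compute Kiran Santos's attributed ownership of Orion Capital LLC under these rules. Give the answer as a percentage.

16.236%

By sibling attribution (R2), Kiran Santos is treated as also owning Julia Santos's interest in Brightpath Services GmbH, giving 43% + 47% = 90%.
Chain via Brightpath Services GmbH → Slate Energy Co. (R1): 90% × 44% × 41% = 16.236% of Orion Capital LLC.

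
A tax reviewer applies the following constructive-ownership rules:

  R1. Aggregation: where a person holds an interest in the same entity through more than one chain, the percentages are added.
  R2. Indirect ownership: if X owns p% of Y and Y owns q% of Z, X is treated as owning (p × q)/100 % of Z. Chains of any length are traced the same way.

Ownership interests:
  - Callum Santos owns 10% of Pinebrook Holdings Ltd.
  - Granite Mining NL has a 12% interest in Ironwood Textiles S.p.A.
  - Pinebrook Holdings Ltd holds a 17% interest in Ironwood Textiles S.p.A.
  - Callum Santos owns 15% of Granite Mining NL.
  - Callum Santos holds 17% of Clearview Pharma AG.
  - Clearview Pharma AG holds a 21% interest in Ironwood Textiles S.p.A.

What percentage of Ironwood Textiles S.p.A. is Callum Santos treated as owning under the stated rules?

7.07%

Chain via Granite Mining NL (R2): 15% × 12% = 1.8% of Ironwood Textiles S.p.A.
Chain via Clearview Pharma AG (R2): 17% × 21% = 3.57% of Ironwood Textiles S.p.A.
Chain via Pinebrook Holdings Ltd (R2): 10% × 17% = 1.7% of Ironwood Textiles S.p.A.
Aggregating (R1): 1.8% + 3.57% + 1.7% = 7.07%.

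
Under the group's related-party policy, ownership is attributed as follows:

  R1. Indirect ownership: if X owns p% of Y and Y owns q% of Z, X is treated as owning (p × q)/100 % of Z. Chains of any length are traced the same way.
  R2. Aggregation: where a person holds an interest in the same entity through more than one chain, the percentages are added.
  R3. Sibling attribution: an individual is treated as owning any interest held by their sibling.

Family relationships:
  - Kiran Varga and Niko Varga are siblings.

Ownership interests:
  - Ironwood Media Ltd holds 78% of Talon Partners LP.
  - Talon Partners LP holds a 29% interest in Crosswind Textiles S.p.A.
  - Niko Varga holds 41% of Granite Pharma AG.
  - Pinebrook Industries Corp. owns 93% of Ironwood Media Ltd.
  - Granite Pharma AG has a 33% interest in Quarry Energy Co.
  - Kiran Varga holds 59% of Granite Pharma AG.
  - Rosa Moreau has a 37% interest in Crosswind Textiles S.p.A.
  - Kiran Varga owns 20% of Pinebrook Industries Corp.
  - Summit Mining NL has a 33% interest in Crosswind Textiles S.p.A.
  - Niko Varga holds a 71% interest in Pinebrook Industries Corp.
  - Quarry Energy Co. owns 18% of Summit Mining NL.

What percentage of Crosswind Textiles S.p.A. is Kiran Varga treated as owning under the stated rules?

21.103506%

By sibling attribution (R3), Kiran Varga is treated as also owning Niko Varga's interest in Granite Pharma AG, giving 59% + 41% = 100%.
By sibling attribution (R3), Kiran Varga is treated as also owning Niko Varga's interest in Pinebrook Industries Corp, giving 20% + 71% = 91%.
Chain via Granite Pharma AG → Quarry Energy Co. → Summit Mining NL (R1): 100% × 33% × 18% × 33% = 1.9602% of Crosswind Textiles S.p.A.
Chain via Pinebrook Industries Corp. → Ironwood Media Ltd → Talon Partners LP (R1): 91% × 93% × 78% × 29% = 19.143306% of Crosswind Textiles S.p.A.
Aggregating (R2): 1.9602% + 19.143306% = 21.103506%.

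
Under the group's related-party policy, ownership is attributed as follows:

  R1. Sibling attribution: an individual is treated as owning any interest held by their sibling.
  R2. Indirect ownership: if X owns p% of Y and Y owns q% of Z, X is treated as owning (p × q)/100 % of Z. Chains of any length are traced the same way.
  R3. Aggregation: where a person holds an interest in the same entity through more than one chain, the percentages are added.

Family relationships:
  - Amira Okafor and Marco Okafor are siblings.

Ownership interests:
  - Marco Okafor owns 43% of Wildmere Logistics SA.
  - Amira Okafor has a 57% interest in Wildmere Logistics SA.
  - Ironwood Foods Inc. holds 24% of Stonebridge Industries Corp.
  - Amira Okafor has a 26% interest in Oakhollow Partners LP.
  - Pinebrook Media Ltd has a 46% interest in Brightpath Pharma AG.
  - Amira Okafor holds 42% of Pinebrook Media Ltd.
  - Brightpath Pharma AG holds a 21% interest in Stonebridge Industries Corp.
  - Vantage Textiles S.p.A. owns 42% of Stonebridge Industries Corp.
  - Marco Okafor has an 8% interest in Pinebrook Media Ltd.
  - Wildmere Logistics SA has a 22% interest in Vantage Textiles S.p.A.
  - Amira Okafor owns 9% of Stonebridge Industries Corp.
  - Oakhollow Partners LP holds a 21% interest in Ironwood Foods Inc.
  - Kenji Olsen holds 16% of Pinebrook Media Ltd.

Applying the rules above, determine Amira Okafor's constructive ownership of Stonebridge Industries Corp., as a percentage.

24.3804%

By sibling attribution (R1), Amira Okafor is treated as also owning Marco Okafor's interest in Pinebrook Media Ltd, giving 42% + 8% = 50%.
By sibling attribution (R1), Amira Okafor is treated as also owning Marco Okafor's interest in Wildmere Logistics SA, giving 57% + 43% = 100%.
Chain via Oakhollow Partners LP → Ironwood Foods Inc. (R2): 26% × 21% × 24% = 1.3104% of Stonebridge Industries Corp.
Chain via Pinebrook Media Ltd → Brightpath Pharma AG (R2): 50% × 46% × 21% = 4.83% of Stonebridge Industries Corp.
Chain via Wildmere Logistics SA → Vantage Textiles S.p.A. (R2): 100% × 22% × 42% = 9.24% of Stonebridge Industries Corp.
Direct interest in Stonebridge Industries Corp: 9%.
Aggregating (R3): 1.3104% + 4.83% + 9.24% + 9% = 24.3804%.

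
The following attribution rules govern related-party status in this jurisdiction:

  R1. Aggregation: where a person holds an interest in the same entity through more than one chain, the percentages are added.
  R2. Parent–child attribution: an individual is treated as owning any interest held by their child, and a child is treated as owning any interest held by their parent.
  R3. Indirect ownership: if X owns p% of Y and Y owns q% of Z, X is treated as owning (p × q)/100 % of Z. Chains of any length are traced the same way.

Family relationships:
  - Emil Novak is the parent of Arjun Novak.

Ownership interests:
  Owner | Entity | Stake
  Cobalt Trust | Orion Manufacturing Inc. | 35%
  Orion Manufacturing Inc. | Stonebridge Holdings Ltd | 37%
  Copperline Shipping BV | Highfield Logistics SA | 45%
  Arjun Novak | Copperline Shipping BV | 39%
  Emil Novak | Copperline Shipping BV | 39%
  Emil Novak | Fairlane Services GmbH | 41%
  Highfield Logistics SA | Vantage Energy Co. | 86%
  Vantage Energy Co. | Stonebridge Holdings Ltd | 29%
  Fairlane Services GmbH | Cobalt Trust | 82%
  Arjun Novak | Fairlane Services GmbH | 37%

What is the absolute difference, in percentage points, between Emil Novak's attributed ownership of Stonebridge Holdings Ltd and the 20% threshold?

2.96324

By parent–child attribution (R2), Emil Novak is treated as also owning Arjun Novak's interest in Fairlane Services GmbH, giving 41% + 37% = 78%.
By parent–child attribution (R2), Emil Novak is treated as also owning Arjun Novak's interest in Copperline Shipping BV, giving 39% + 39% = 78%.
Chain via Fairlane Services GmbH → Cobalt Trust → Orion Manufacturing Inc. (R3): 78% × 82% × 35% × 37% = 8.28282% of Stonebridge Holdings Ltd.
Chain via Copperline Shipping BV → Highfield Logistics SA → Vantage Energy Co. (R3): 78% × 45% × 86% × 29% = 8.75394% of Stonebridge Holdings Ltd.
Aggregating (R1): 8.28282% + 8.75394% = 17.03676%.
17.03676% falls short of the 20% threshold by 2.96324 percentage points.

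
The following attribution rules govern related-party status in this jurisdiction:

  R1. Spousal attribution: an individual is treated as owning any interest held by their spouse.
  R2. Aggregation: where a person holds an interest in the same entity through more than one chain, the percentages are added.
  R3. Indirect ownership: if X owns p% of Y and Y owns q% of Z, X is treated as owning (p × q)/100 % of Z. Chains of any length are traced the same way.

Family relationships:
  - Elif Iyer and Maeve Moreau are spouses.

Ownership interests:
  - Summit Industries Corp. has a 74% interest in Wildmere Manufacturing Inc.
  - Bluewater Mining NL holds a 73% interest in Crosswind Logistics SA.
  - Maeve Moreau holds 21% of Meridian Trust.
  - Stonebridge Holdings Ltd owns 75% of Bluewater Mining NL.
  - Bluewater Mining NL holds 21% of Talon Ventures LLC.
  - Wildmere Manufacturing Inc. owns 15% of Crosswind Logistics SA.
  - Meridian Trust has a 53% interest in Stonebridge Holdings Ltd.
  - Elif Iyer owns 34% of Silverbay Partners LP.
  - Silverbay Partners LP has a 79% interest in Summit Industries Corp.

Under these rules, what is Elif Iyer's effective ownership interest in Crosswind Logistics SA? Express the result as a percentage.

9.075135%

By spousal attribution (R1), Elif Iyer is treated as owning Maeve Moreau's 21% interest in Meridian Trust.
Chain via Silverbay Partners LP → Summit Industries Corp. → Wildmere Manufacturing Inc. (R3): 34% × 79% × 74% × 15% = 2.98146% of Crosswind Logistics SA.
Chain via Meridian Trust → Stonebridge Holdings Ltd → Bluewater Mining NL (R3): 21% × 53% × 75% × 73% = 6.093675% of Crosswind Logistics SA.
Aggregating (R2): 2.98146% + 6.093675% = 9.075135%.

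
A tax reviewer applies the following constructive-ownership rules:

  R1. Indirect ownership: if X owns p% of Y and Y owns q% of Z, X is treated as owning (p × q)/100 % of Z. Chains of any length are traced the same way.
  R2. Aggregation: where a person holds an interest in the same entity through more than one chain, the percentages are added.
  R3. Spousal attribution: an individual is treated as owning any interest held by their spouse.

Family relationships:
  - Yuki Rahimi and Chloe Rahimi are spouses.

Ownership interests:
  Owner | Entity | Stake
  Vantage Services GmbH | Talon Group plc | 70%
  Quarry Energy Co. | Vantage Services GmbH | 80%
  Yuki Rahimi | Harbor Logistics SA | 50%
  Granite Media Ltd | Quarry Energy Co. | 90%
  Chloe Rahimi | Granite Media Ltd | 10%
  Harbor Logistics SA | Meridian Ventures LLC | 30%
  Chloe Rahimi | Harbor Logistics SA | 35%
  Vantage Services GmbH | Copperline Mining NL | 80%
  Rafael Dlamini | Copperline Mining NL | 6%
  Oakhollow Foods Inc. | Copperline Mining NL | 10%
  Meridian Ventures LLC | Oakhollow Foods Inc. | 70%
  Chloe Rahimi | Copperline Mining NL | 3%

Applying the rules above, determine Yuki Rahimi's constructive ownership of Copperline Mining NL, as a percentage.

10.545%

By spousal attribution (R3), Yuki Rahimi is treated as also owning Chloe Rahimi's interest in Harbor Logistics SA, giving 50% + 35% = 85%.
By spousal attribution (R3), Yuki Rahimi is treated as owning Chloe Rahimi's 10% interest in Granite Media Ltd.
By spousal attribution (R3), Yuki Rahimi is treated as owning Chloe Rahimi's 3% interest in Copperline Mining NL.
Chain via Harbor Logistics SA → Meridian Ventures LLC → Oakhollow Foods Inc. (R1): 85% × 30% × 70% × 10% = 1.785% of Copperline Mining NL.
Chain via Granite Media Ltd → Quarry Energy Co. → Vantage Services GmbH (R1): 10% × 90% × 80% × 80% = 5.76% of Copperline Mining NL.
Direct interest in Copperline Mining NL: 3%.
Aggregating (R2): 1.785% + 5.76% + 3% = 10.545%.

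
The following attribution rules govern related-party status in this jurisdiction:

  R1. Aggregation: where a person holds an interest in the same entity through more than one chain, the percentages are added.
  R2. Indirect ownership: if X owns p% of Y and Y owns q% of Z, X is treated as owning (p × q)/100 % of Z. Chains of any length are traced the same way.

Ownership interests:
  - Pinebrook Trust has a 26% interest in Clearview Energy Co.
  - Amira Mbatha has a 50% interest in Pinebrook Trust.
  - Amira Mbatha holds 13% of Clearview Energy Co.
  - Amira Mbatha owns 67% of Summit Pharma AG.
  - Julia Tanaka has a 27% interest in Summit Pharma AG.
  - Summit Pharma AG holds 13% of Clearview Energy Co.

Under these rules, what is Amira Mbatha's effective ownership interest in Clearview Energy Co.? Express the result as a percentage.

34.71%

Chain via Summit Pharma AG (R2): 67% × 13% = 8.71% of Clearview Energy Co.
Chain via Pinebrook Trust (R2): 50% × 26% = 13% of Clearview Energy Co.
Direct interest in Clearview Energy Co: 13%.
Aggregating (R1): 8.71% + 13% + 13% = 34.71%.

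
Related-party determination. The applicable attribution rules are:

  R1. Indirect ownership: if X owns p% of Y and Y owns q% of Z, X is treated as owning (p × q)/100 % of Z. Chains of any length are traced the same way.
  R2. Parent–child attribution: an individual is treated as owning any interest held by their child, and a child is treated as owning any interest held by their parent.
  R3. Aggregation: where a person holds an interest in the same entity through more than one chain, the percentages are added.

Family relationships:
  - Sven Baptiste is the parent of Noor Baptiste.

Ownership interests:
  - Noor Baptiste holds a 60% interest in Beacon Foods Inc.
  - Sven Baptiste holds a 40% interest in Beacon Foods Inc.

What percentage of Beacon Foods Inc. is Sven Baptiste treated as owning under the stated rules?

By parent–child attribution (R2), Sven Baptiste is treated as also owning Noor Baptiste's interest in Beacon Foods Inc, giving 40% + 60% = 100%.
Direct interest in Beacon Foods Inc: 100%.

100%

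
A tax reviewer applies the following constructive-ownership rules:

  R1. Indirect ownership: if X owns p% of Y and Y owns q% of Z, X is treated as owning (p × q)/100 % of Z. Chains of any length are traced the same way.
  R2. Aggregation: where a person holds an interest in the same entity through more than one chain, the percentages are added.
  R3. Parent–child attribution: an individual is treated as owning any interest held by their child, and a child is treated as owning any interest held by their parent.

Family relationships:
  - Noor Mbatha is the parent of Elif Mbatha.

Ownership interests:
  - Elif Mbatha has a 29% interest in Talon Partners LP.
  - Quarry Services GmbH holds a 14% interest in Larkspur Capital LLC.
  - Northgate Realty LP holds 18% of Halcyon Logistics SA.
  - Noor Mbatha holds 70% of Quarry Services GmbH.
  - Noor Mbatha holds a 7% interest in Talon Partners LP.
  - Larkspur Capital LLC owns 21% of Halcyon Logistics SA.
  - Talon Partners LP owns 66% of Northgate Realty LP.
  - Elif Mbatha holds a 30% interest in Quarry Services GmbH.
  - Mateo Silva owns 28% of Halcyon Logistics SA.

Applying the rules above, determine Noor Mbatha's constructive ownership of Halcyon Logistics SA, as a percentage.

7.2168%

By parent–child attribution (R3), Noor Mbatha is treated as also owning Elif Mbatha's interest in Talon Partners LP, giving 7% + 29% = 36%.
By parent–child attribution (R3), Noor Mbatha is treated as also owning Elif Mbatha's interest in Quarry Services GmbH, giving 70% + 30% = 100%.
Chain via Talon Partners LP → Northgate Realty LP (R1): 36% × 66% × 18% = 4.2768% of Halcyon Logistics SA.
Chain via Quarry Services GmbH → Larkspur Capital LLC (R1): 100% × 14% × 21% = 2.94% of Halcyon Logistics SA.
Aggregating (R2): 4.2768% + 2.94% = 7.2168%.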